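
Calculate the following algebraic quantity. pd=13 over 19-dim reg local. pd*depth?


pd+depth=19
depth=19-13=6
pd*depth=13*6=78


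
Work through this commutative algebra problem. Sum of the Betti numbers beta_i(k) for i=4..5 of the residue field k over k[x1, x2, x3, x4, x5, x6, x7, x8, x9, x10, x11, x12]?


Koszul resolution: beta_i(k)=C(n,i), n=12
C(12,4)=495, C(12,5)=792
Sum=1287


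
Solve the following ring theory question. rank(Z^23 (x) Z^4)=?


rank(M(x)N) = rank(M)*rank(N)
23*4 = 92


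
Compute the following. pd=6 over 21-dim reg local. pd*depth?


pd+depth=21
depth=21-6=15
pd*depth=6*15=90


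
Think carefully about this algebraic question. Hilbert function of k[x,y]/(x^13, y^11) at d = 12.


k[x,y], I = (x^13, y^11), d = 12
Need i < 13 and d-i < 11.
Range: 2 <= i <= 12.
H(12) = 11


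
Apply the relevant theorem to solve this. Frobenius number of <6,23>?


gcd(6,23)=1 => F=ab-a-b=6*23-6-23=138-29=109


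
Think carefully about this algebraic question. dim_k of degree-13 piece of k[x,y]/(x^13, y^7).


k[x,y], I = (x^13, y^7), d = 13
Need i < 13 and d-i < 7.
Range: 7 <= i <= 12.
H(13) = 6


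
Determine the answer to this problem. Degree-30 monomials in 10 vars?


C(d+n-1,n-1)=C(39,9)=211915132


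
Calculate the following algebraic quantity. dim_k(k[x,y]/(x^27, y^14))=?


Basis: x^i*y^j, i<27, j<14
27*14=378


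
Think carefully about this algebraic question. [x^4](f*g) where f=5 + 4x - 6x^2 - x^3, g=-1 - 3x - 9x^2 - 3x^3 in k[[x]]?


[x^4] = sum a_i*b_j, i+j=4
  4*-3=-12
  -6*-9=54
  -1*-3=3
Sum=45


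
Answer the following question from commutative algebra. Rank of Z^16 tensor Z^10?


rank(M(x)N) = rank(M)*rank(N)
16*10 = 160


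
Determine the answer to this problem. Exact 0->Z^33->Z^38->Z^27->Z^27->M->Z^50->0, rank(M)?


Alt sum=0:
(-1)^0*33 + (-1)^1*38 + (-1)^2*27 + (-1)^3*27 + (-1)^4*? + (-1)^5*50=0
rank(M)=55


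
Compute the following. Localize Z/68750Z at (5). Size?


5-primary part: 68750=5^5*22
Size=5^5=3125


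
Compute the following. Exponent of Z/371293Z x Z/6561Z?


Exponent = lcm of the cyclic orders; pairwise coprime => product.
13^5*3^8=371293*6561=2436053373


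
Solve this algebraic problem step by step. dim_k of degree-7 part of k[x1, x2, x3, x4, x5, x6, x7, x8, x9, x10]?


C(d+n-1,n-1)=C(16,9)=11440


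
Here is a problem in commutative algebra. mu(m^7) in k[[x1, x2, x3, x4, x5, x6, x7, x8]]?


C(n+d-1,d)=C(14,7)=3432


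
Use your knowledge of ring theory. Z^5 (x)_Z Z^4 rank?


rank(M(x)N) = rank(M)*rank(N)
5*4 = 20


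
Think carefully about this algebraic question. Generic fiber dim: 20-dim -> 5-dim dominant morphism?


dim(fiber)=dim(X)-dim(Y)=20-5=15


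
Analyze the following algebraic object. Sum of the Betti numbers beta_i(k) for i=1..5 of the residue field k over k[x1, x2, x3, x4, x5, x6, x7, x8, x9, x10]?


Koszul resolution: beta_i(k)=C(n,i), n=10
C(10,1)=10, C(10,2)=45, C(10,3)=120, C(10,4)=210, C(10,5)=252
Sum=637


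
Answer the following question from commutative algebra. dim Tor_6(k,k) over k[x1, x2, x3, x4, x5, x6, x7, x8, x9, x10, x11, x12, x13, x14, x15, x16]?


Koszul: C(n,i)=C(16,6)=8008


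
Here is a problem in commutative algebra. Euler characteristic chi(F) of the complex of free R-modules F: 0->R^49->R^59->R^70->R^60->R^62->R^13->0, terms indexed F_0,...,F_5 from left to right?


chi = sum (-1)^i * rank:
(-1)^0*49=49
(-1)^1*59=-59
(-1)^2*70=70
(-1)^3*60=-60
(-1)^4*62=62
(-1)^5*13=-13
chi=49


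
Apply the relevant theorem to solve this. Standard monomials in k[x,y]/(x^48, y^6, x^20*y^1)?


k[x,y]/I, I = (x^48, y^6, x^20*y^1)
Rect: 48x6=288. Corner: (48-20)x(6-1)=140.
dim = 288-140 = 148


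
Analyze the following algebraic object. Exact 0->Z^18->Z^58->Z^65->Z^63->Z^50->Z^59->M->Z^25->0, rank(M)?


Alt sum=0:
(-1)^0*18 + (-1)^1*58 + (-1)^2*65 + (-1)^3*63 + (-1)^4*50 + (-1)^5*59 + (-1)^6*? + (-1)^7*25=0
rank(M)=72


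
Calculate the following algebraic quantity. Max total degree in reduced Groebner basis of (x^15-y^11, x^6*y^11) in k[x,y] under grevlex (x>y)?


LT(f1)=x^15, LT(f2)=x^6y^11, lcm=x^15y^11
S(f1,f2) = y^11*f1 - x^9*f2 = -y^22
Reduced GB = {f1, f2, y^22}; degrees 15, 17, 22
Max = 22


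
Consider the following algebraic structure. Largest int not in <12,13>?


gcd(12,13)=1 => F=ab-a-b=12*13-12-13=156-25=131


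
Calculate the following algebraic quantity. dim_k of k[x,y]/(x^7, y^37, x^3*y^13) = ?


k[x,y]/I, I = (x^7, y^37, x^3*y^13)
Rect: 7x37=259. Corner: (7-3)x(37-13)=96.
dim = 259-96 = 163


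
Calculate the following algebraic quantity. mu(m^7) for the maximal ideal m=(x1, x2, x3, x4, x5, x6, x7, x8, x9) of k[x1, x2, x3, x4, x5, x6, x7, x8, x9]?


Graded Nakayama: mu(m^d) = dim_k (m^d/m^(d+1)) = #degree-7 monomials in 9 vars
C(n+d-1,d)=C(15,7)=6435


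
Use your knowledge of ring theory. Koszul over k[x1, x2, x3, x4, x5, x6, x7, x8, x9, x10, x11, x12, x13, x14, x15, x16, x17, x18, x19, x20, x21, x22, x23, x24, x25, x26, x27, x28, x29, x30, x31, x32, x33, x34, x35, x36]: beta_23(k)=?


C(n,i)=C(36,23)=2310789600


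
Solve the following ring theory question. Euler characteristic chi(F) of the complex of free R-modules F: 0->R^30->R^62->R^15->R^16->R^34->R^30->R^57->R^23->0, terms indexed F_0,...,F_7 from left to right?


chi = sum (-1)^i * rank:
(-1)^0*30=30
(-1)^1*62=-62
(-1)^2*15=15
(-1)^3*16=-16
(-1)^4*34=34
(-1)^5*30=-30
(-1)^6*57=57
(-1)^7*23=-23
chi=5


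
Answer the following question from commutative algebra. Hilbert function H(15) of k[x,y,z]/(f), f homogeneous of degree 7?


C(17,2)-C(10,2)=136-45=91


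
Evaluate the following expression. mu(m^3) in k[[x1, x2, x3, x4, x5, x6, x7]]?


C(n+d-1,d)=C(9,3)=84


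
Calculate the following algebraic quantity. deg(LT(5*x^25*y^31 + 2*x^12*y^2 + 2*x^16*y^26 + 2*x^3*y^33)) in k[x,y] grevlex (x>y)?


LT: 5*x^25*y^31
deg_x=25, deg_y=31
Total=25+31=56


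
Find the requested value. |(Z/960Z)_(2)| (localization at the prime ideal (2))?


2-primary part: 960=2^6*15
Size=2^6=64


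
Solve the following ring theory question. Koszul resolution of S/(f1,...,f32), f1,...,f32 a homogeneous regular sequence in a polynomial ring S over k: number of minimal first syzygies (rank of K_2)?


Regular sequence => Koszul complex is the minimal free resolution.
Syz_1 minimally generated by Koszul relations f_i*e_j - f_j*e_i (i<j): mu(Syz_1) = beta_2 = C(m,2) = m(m-1)/2
m=32
32*31/2 = 496


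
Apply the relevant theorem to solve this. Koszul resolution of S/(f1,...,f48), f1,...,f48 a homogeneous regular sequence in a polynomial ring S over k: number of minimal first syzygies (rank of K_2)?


Regular sequence => Koszul complex is the minimal free resolution.
Syz_1 minimally generated by Koszul relations f_i*e_j - f_j*e_i (i<j): mu(Syz_1) = beta_2 = C(m,2) = m(m-1)/2
m=48
48*47/2 = 1128


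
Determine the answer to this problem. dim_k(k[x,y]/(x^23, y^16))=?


Basis: x^i*y^j, i<23, j<16
23*16=368


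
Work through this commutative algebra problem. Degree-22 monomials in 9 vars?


C(d+n-1,n-1)=C(30,8)=5852925


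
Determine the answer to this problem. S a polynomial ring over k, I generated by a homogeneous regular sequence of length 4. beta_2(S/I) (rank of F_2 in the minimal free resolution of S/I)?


Regular sequence => Koszul complex is the minimal free resolution.
Syz_1 minimally generated by Koszul relations f_i*e_j - f_j*e_i (i<j): mu(Syz_1) = beta_2 = C(m,2) = m(m-1)/2
m=4
4*3/2 = 6


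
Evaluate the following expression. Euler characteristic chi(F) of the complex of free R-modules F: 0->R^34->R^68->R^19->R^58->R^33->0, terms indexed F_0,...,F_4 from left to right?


chi = sum (-1)^i * rank:
(-1)^0*34=34
(-1)^1*68=-68
(-1)^2*19=19
(-1)^3*58=-58
(-1)^4*33=33
chi=-40


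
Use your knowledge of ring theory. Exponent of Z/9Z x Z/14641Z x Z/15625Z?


Exponent = lcm of the cyclic orders; pairwise coprime => product.
3^2*11^4*5^6=9*14641*15625=2058890625


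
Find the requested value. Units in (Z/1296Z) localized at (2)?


Local ring = Z/16Z.
phi(16) = 2^3*(2-1) = 8


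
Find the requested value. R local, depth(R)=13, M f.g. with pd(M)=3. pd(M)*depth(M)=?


pd+depth=13
depth=13-3=10
pd*depth=3*10=30


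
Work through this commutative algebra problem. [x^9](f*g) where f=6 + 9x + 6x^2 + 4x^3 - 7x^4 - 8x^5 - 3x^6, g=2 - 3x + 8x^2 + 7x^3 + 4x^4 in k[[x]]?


[x^9] = sum a_i*b_j, i+j=9
  -8*4=-32
  -3*7=-21
Sum=-53


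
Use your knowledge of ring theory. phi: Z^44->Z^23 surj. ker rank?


rank(ker) = 44-23 = 21


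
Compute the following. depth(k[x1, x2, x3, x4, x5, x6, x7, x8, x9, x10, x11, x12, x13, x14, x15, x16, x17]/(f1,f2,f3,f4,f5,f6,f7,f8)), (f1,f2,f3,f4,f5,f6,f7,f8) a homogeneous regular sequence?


depth(R)=17
depth(R/I)=17-8=9


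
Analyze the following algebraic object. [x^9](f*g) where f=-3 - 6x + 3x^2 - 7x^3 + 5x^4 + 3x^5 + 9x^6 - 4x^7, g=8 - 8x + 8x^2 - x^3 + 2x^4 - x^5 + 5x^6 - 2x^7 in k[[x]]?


[x^9] = sum a_i*b_j, i+j=9
  3*-2=-6
  -7*5=-35
  5*-1=-5
  3*2=6
  9*-1=-9
  -4*8=-32
Sum=-81


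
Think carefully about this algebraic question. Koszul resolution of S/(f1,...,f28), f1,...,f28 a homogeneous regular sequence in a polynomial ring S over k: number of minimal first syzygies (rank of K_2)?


Regular sequence => Koszul complex is the minimal free resolution.
Syz_1 minimally generated by Koszul relations f_i*e_j - f_j*e_i (i<j): mu(Syz_1) = beta_2 = C(m,2) = m(m-1)/2
m=28
28*27/2 = 378


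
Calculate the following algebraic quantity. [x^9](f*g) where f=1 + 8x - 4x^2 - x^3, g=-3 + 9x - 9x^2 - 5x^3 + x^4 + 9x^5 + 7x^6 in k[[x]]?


[x^9] = sum a_i*b_j, i+j=9
  -1*7=-7
Sum=-7


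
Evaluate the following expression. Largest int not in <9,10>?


gcd(9,10)=1 => F=ab-a-b=9*10-9-10=90-19=71


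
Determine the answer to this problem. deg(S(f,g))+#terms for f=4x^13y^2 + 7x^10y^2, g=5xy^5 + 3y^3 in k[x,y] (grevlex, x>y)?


LT(f)=4x^13y^2, LT(g)=5xy^5
lcm(LM)=x^13y^5
S(f,g) (scaled by 20 to clear denominators) = 5y^3*f - 4x^12*g = -12x^12y^3 + 35x^10y^5
2 terms, deg 15.
15+2=17


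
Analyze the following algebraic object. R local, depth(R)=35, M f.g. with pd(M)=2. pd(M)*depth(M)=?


pd+depth=35
depth=35-2=33
pd*depth=2*33=66


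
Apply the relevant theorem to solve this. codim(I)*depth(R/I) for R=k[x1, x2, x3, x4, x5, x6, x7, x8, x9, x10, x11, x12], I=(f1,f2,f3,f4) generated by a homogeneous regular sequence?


codim=4, depth=dim(R/I)=12-4=8
Product=4*8=32


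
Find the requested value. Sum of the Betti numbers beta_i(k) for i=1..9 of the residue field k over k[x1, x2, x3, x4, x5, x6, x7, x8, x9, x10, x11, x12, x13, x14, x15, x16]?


Koszul resolution: beta_i(k)=C(n,i), n=16
C(16,1)=16, C(16,2)=120, C(16,3)=560, C(16,4)=1820, C(16,5)=4368, C(16,6)=8008, C(16,7)=11440, C(16,8)=12870, C(16,9)=11440
Sum=50642


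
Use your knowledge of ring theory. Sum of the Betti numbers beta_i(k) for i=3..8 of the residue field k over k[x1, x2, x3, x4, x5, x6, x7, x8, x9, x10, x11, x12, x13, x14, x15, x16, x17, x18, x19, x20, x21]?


Koszul resolution: beta_i(k)=C(n,i), n=21
C(21,3)=1330, C(21,4)=5985, C(21,5)=20349, C(21,6)=54264, C(21,7)=116280, C(21,8)=203490
Sum=401698


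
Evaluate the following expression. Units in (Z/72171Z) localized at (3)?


Local ring = Z/6561Z.
phi(6561) = 3^7*(3-1) = 4374


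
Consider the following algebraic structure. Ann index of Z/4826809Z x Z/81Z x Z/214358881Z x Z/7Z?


Exponent = lcm of the cyclic orders; pairwise coprime => product.
13^6*3^4*11^8*7^1=4826809*81*214358881*7=586657536215093343


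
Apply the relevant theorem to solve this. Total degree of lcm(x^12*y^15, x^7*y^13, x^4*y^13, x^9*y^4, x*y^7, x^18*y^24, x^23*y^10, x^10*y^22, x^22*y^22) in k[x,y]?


lcm = componentwise max:
x: max(12,7,4,9,1,18,23,10,22)=23
y: max(15,13,13,4,7,24,10,22,22)=24
Total=23+24=47


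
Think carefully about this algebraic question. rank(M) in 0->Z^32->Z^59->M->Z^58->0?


Alt sum=0:
(-1)^0*32 + (-1)^1*59 + (-1)^2*? + (-1)^3*58=0
rank(M)=85


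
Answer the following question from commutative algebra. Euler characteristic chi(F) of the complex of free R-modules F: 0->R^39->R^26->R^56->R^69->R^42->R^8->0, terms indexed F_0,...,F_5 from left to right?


chi = sum (-1)^i * rank:
(-1)^0*39=39
(-1)^1*26=-26
(-1)^2*56=56
(-1)^3*69=-69
(-1)^4*42=42
(-1)^5*8=-8
chi=34


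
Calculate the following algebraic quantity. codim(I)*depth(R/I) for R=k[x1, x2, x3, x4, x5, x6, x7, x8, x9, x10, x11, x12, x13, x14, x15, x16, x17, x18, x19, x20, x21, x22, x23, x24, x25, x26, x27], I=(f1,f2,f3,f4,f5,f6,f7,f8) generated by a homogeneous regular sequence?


codim=8, depth=dim(R/I)=27-8=19
Product=8*19=152


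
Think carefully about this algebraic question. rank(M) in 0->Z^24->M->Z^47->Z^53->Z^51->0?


Alt sum=0:
(-1)^0*24 + (-1)^1*? + (-1)^2*47 + (-1)^3*53 + (-1)^4*51=0
rank(M)=69


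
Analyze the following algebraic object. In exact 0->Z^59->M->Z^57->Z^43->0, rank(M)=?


Alt sum=0:
(-1)^0*59 + (-1)^1*? + (-1)^2*57 + (-1)^3*43=0
rank(M)=73


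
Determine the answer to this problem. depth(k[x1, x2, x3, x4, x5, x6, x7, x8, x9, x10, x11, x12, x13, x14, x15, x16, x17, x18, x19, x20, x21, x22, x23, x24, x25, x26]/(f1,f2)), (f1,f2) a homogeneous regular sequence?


depth(R)=26
depth(R/I)=26-2=24


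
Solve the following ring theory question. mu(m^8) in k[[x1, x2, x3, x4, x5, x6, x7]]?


C(n+d-1,d)=C(14,8)=3003


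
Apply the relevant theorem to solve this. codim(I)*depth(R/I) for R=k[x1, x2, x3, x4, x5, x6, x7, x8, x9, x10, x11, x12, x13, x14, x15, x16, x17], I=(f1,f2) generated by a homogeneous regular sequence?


codim=2, depth=dim(R/I)=17-2=15
Product=2*15=30


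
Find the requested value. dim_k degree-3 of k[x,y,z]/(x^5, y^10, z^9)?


Need i<5, j<10, k<9 with i+j+k=3.
For each i, j ranges over max(0,3-i-8)..min(9,3-i):
  i=0: j in [0,3] -> 4
  i=1: j in [0,2] -> 3
  i=2: j in [0,1] -> 2
  i=3: j in [0,0] -> 1
H(3) = 4+3+2+1 = 10


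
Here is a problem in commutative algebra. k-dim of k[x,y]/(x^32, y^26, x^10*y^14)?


k[x,y]/I, I = (x^32, y^26, x^10*y^14)
Rect: 32x26=832. Corner: (32-10)x(26-14)=264.
dim = 832-264 = 568


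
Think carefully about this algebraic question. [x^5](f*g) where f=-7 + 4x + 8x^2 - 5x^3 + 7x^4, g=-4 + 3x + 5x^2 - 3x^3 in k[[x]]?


[x^5] = sum a_i*b_j, i+j=5
  8*-3=-24
  -5*5=-25
  7*3=21
Sum=-28


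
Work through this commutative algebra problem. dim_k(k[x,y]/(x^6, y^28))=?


Basis: x^i*y^j, i<6, j<28
6*28=168


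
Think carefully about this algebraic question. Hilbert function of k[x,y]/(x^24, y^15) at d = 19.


k[x,y], I = (x^24, y^15), d = 19
Need i < 24 and d-i < 15.
Range: 5 <= i <= 19.
H(19) = 15


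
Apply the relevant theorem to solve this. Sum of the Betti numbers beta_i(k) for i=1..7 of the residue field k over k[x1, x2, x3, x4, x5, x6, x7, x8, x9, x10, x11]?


Koszul resolution: beta_i(k)=C(n,i), n=11
C(11,1)=11, C(11,2)=55, C(11,3)=165, C(11,4)=330, C(11,5)=462, C(11,6)=462, C(11,7)=330
Sum=1815


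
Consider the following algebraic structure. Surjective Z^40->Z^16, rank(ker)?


rank(ker) = 40-16 = 24


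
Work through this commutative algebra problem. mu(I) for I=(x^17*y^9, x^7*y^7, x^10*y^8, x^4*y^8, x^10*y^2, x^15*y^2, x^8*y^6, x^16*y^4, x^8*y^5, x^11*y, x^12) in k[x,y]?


Remove redundant (divisible by others).
x^16*y^4 redundant.
x^10*y^8 redundant.
x^15*y^2 redundant.
x^8*y^6 redundant.
x^17*y^9 redundant.
Min: x^12, x^11*y, x^10*y^2, x^8*y^5, x^7*y^7, x^4*y^8
Count=6


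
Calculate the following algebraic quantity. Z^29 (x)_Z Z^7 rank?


rank(M(x)N) = rank(M)*rank(N)
29*7 = 203


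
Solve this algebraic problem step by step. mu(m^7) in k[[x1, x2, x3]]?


C(n+d-1,d)=C(9,7)=36


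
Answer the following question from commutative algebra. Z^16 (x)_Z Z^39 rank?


rank(M(x)N) = rank(M)*rank(N)
16*39 = 624


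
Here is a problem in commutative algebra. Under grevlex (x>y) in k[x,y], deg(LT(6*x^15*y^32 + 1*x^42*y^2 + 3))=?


LT: 6*x^15*y^32
deg_x=15, deg_y=32
Total=15+32=47


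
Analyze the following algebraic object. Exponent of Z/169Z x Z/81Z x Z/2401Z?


Exponent = lcm of the cyclic orders; pairwise coprime => product.
13^2*3^4*7^4=169*81*2401=32867289


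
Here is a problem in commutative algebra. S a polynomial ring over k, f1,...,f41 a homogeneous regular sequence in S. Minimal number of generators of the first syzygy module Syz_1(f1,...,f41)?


Regular sequence => Koszul complex is the minimal free resolution.
Syz_1 minimally generated by Koszul relations f_i*e_j - f_j*e_i (i<j): mu(Syz_1) = beta_2 = C(m,2) = m(m-1)/2
m=41
41*40/2 = 820


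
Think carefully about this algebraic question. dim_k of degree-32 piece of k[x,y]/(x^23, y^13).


k[x,y], I = (x^23, y^13), d = 32
Need i < 23 and d-i < 13.
Range: 20 <= i <= 22.
H(32) = 3


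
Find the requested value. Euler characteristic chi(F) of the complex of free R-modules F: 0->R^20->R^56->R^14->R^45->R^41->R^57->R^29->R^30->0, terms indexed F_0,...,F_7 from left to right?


chi = sum (-1)^i * rank:
(-1)^0*20=20
(-1)^1*56=-56
(-1)^2*14=14
(-1)^3*45=-45
(-1)^4*41=41
(-1)^5*57=-57
(-1)^6*29=29
(-1)^7*30=-30
chi=-84


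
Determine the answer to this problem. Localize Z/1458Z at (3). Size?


3-primary part: 1458=3^6*2
Size=3^6=729


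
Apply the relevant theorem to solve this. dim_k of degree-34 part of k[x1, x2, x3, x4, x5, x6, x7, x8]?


C(d+n-1,n-1)=C(41,7)=22481940


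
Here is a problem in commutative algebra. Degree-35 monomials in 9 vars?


C(d+n-1,n-1)=C(43,8)=145008513


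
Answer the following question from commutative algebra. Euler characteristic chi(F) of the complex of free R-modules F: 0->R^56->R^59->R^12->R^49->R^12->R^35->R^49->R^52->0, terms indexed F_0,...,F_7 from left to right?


chi = sum (-1)^i * rank:
(-1)^0*56=56
(-1)^1*59=-59
(-1)^2*12=12
(-1)^3*49=-49
(-1)^4*12=12
(-1)^5*35=-35
(-1)^6*49=49
(-1)^7*52=-52
chi=-66


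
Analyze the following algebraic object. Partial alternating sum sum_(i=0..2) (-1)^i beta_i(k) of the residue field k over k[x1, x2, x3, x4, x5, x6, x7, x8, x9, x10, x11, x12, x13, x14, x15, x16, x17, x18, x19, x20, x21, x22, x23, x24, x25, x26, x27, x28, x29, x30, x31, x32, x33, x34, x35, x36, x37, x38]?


Koszul resolution: beta_i(k)=C(n,i), n=38
sum_(i=0..p) (-1)^i C(n,i) = (-1)^p C(n-1,p)
(-1)^2*C(37,2) = (-1)^2*666 = 666


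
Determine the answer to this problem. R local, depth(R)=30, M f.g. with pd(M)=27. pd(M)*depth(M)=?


pd+depth=30
depth=30-27=3
pd*depth=27*3=81


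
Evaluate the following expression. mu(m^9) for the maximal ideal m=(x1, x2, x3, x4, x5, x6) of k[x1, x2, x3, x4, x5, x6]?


Graded Nakayama: mu(m^d) = dim_k (m^d/m^(d+1)) = #degree-9 monomials in 6 vars
C(n+d-1,d)=C(14,9)=2002


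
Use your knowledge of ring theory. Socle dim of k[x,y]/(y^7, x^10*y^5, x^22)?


Socle = ann(m) = span of standard monomials u with x*u, y*u in I (staircase corners).
Minimal generators: x^22, x^10*y^5, y^7
Corners: x^9y^6, x^21y^4
Socle dim=2


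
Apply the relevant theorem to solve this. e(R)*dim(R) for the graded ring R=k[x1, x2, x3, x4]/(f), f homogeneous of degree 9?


e(R)=deg(f)=9, dim(R)=4-1=3
e*dim=9*3=27


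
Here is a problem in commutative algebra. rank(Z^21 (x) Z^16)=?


rank(M(x)N) = rank(M)*rank(N)
21*16 = 336


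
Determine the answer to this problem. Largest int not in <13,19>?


gcd(13,19)=1 => F=ab-a-b=13*19-13-19=247-32=215


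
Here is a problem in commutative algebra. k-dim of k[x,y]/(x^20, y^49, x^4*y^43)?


k[x,y]/I, I = (x^20, y^49, x^4*y^43)
Rect: 20x49=980. Corner: (20-4)x(49-43)=96.
dim = 980-96 = 884


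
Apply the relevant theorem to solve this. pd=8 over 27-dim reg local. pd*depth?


pd+depth=27
depth=27-8=19
pd*depth=8*19=152


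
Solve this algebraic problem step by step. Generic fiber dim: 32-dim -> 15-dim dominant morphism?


dim(fiber)=dim(X)-dim(Y)=32-15=17


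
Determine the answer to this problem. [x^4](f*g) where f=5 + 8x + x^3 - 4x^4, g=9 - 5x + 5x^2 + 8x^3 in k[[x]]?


[x^4] = sum a_i*b_j, i+j=4
  8*8=64
  1*-5=-5
  -4*9=-36
Sum=23


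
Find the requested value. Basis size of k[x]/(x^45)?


Basis: 1,x,...,x^44
dim=45


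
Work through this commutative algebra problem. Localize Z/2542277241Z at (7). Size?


7-primary part: 2542277241=7^10*9
Size=7^10=282475249


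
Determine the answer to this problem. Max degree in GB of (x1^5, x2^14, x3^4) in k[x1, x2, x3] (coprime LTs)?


Pure powers, coprime LTs => already GB.
Degrees: 5, 14, 4
Max=14


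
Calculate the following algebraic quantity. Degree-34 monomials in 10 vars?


C(d+n-1,n-1)=C(43,9)=563921995


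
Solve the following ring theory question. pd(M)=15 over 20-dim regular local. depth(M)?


pd+depth=depth(R)=20
depth=20-15=5


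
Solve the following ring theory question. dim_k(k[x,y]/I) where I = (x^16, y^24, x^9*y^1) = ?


k[x,y]/I, I = (x^16, y^24, x^9*y^1)
Rect: 16x24=384. Corner: (16-9)x(24-1)=161.
dim = 384-161 = 223


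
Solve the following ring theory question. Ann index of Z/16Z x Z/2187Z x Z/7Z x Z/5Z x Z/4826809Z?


Exponent = lcm of the cyclic orders; pairwise coprime => product.
2^4*3^7*7^1*5^1*13^6=16*2187*7*5*4826809=5911489518480


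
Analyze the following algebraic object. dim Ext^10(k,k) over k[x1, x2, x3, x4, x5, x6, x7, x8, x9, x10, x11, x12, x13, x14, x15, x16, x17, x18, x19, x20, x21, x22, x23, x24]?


C(n,i)=C(24,10)=1961256


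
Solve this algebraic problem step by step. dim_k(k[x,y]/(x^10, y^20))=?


Basis: x^i*y^j, i<10, j<20
10*20=200


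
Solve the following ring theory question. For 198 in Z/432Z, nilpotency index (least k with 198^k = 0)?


198^k mod 432:
k=1: 198
k=2: 324
k=3: 216
k=4: 0
First zero at k = 4


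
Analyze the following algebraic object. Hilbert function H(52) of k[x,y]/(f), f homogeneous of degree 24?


H(t)=d for t>=d-1.
d=24, t=52
H(52)=24


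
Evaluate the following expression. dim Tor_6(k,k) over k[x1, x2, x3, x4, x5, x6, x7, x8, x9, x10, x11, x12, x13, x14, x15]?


Koszul: C(n,i)=C(15,6)=5005


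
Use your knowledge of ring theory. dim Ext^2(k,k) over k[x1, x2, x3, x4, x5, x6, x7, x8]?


C(n,i)=C(8,2)=28


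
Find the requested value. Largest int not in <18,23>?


gcd(18,23)=1 => F=ab-a-b=18*23-18-23=414-41=373


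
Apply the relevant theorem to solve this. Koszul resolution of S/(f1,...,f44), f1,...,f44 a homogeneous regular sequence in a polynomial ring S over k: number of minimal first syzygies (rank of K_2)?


Regular sequence => Koszul complex is the minimal free resolution.
Syz_1 minimally generated by Koszul relations f_i*e_j - f_j*e_i (i<j): mu(Syz_1) = beta_2 = C(m,2) = m(m-1)/2
m=44
44*43/2 = 946


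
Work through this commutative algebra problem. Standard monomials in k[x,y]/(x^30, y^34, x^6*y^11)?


k[x,y]/I, I = (x^30, y^34, x^6*y^11)
Rect: 30x34=1020. Corner: (30-6)x(34-11)=552.
dim = 1020-552 = 468


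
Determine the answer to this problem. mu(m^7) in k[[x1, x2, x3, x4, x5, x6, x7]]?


C(n+d-1,d)=C(13,7)=1716


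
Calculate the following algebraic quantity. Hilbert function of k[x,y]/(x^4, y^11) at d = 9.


k[x,y], I = (x^4, y^11), d = 9
Need i < 4 and d-i < 11.
Range: 0 <= i <= 3.
H(9) = 4


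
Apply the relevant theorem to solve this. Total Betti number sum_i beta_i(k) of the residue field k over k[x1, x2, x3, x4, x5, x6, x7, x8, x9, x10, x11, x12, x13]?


Koszul resolution: beta_i(k)=C(n,i), n=13
sum_i C(13,i) = 2^13 = 8192


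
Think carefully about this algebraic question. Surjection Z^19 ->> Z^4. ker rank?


rank(ker) = 19-4 = 15


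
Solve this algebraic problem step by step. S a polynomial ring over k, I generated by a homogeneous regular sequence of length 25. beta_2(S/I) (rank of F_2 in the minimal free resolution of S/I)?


Regular sequence => Koszul complex is the minimal free resolution.
Syz_1 minimally generated by Koszul relations f_i*e_j - f_j*e_i (i<j): mu(Syz_1) = beta_2 = C(m,2) = m(m-1)/2
m=25
25*24/2 = 300


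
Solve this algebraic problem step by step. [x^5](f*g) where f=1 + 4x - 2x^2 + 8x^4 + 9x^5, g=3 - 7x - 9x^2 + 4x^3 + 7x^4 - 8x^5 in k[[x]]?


[x^5] = sum a_i*b_j, i+j=5
  1*-8=-8
  4*7=28
  -2*4=-8
  8*-7=-56
  9*3=27
Sum=-17


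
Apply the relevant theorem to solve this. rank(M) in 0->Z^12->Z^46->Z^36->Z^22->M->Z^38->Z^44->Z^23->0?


Alt sum=0:
(-1)^0*12 + (-1)^1*46 + (-1)^2*36 + (-1)^3*22 + (-1)^4*? + (-1)^5*38 + (-1)^6*44 + (-1)^7*23=0
rank(M)=37


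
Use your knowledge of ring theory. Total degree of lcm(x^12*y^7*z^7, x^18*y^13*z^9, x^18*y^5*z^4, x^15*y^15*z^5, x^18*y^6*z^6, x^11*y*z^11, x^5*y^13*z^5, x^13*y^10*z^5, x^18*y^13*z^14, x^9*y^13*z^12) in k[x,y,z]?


lcm = componentwise max:
x: max(12,18,18,15,18,11,5,13,18,9)=18
y: max(7,13,5,15,6,1,13,10,13,13)=15
z: max(7,9,4,5,6,11,5,5,14,12)=14
Total=18+15+14=47


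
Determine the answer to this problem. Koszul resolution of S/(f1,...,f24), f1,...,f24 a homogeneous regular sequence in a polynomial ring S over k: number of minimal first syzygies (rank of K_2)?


Regular sequence => Koszul complex is the minimal free resolution.
Syz_1 minimally generated by Koszul relations f_i*e_j - f_j*e_i (i<j): mu(Syz_1) = beta_2 = C(m,2) = m(m-1)/2
m=24
24*23/2 = 276


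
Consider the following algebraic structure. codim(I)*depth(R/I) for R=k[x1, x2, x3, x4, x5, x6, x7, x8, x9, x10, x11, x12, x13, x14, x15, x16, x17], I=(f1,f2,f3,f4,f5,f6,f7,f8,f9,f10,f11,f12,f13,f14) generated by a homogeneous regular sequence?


codim=14, depth=dim(R/I)=17-14=3
Product=14*3=42


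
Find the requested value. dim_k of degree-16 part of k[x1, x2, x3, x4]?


C(d+n-1,n-1)=C(19,3)=969


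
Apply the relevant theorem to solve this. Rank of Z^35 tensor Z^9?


rank(M(x)N) = rank(M)*rank(N)
35*9 = 315


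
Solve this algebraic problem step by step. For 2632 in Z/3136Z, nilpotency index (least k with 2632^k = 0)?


2632^k mod 3136:
k=1: 2632
k=2: 0
First zero at k = 2


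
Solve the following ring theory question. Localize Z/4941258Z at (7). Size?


7-primary part: 4941258=7^7*6
Size=7^7=823543


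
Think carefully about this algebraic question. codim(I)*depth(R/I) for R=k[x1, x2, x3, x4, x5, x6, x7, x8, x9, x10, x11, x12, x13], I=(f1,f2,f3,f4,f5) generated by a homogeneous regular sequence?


codim=5, depth=dim(R/I)=13-5=8
Product=5*8=40


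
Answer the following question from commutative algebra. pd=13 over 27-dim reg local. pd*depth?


pd+depth=27
depth=27-13=14
pd*depth=13*14=182


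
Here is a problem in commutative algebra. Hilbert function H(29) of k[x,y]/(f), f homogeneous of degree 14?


H(t)=d for t>=d-1.
d=14, t=29
H(29)=14


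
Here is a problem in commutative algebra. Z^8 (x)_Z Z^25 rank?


rank(M(x)N) = rank(M)*rank(N)
8*25 = 200


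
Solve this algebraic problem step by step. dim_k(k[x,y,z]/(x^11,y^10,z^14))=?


Basis: x^iy^jz^k, i<11,j<10,k<14
11*10*14=1540


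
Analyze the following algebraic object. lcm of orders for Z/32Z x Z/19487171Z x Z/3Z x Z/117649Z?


Exponent = lcm of the cyclic orders; pairwise coprime => product.
2^5*11^7*3^1*7^6=32*19487171*3*117649=220094033373984


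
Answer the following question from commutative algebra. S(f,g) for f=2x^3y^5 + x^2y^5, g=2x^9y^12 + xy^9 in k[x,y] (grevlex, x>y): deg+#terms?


LT(f)=2x^3y^5, LT(g)=2x^9y^12
lcm(LM)=x^9y^12
S(f,g) (scaled by 4 to clear denominators) = 2x^6y^7*f - 2*g = 2x^8y^12 - 2xy^9
2 terms, deg 20.
20+2=22


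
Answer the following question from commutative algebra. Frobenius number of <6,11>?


gcd(6,11)=1 => F=ab-a-b=6*11-6-11=66-17=49


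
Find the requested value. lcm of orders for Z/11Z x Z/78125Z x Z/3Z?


Exponent = lcm of the cyclic orders; pairwise coprime => product.
11^1*5^7*3^1=11*78125*3=2578125


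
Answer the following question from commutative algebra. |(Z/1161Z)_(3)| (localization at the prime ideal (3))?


3-primary part: 1161=3^3*43
Size=3^3=27


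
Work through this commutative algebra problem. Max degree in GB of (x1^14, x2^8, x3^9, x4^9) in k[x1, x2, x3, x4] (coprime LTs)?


Pure powers, coprime LTs => already GB.
Degrees: 14, 8, 9, 9
Max=14


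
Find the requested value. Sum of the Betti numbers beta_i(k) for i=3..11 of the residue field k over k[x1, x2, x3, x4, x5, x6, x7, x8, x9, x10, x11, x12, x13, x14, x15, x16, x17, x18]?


Koszul resolution: beta_i(k)=C(n,i), n=18
C(18,3)=816, C(18,4)=3060, C(18,5)=8568, C(18,6)=18564, C(18,7)=31824, C(18,8)=43758, C(18,9)=48620, C(18,10)=43758, C(18,11)=31824
Sum=230792


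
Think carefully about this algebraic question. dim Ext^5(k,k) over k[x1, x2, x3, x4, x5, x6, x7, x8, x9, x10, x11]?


C(n,i)=C(11,5)=462


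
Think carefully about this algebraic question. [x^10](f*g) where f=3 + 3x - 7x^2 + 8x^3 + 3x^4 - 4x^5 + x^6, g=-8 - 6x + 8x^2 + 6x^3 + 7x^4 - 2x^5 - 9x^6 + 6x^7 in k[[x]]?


[x^10] = sum a_i*b_j, i+j=10
  8*6=48
  3*-9=-27
  -4*-2=8
  1*7=7
Sum=36


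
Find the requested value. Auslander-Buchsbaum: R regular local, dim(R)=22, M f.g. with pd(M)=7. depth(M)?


pd+depth=depth(R)=22
depth=22-7=15


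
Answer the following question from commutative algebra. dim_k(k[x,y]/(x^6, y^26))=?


Basis: x^i*y^j, i<6, j<26
6*26=156


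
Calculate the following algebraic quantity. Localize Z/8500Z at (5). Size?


5-primary part: 8500=5^3*68
Size=5^3=125


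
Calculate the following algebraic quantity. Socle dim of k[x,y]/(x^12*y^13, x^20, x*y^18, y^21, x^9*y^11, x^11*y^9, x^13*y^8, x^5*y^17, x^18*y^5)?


Socle = ann(m) = span of standard monomials u with x*u, y*u in I (staircase corners).
Redundant generators: x^12*y^13
Minimal generators: x^20, x^18*y^5, x^13*y^8, x^11*y^9, x^9*y^11, x^5*y^17, x*y^18, y^21
Corners: y^20, x^4y^17, x^8y^16, x^10y^10, x^12y^8, x^17y^7, x^19y^4
Socle dim=7


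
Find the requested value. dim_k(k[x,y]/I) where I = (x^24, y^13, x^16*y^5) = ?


k[x,y]/I, I = (x^24, y^13, x^16*y^5)
Rect: 24x13=312. Corner: (24-16)x(13-5)=64.
dim = 312-64 = 248


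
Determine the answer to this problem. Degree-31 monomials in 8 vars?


C(d+n-1,n-1)=C(38,7)=12620256


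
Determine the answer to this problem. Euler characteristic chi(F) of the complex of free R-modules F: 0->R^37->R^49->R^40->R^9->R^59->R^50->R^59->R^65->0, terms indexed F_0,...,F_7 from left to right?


chi = sum (-1)^i * rank:
(-1)^0*37=37
(-1)^1*49=-49
(-1)^2*40=40
(-1)^3*9=-9
(-1)^4*59=59
(-1)^5*50=-50
(-1)^6*59=59
(-1)^7*65=-65
chi=22


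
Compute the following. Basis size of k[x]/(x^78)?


Basis: 1,x,...,x^77
dim=78


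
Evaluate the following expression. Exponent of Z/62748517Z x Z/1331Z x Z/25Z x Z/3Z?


Exponent = lcm of the cyclic orders; pairwise coprime => product.
13^7*11^3*5^2*3^1=62748517*1331*25*3=6263870709525


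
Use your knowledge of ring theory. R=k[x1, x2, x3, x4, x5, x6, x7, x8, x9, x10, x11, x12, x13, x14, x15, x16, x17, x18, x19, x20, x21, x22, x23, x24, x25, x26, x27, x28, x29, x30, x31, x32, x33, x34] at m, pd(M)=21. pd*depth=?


pd+depth=34
depth=34-21=13
pd*depth=21*13=273


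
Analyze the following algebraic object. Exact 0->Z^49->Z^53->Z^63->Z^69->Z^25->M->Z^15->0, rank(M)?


Alt sum=0:
(-1)^0*49 + (-1)^1*53 + (-1)^2*63 + (-1)^3*69 + (-1)^4*25 + (-1)^5*? + (-1)^6*15=0
rank(M)=30


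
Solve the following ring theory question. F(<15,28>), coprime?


gcd(15,28)=1 => F=ab-a-b=15*28-15-28=420-43=377


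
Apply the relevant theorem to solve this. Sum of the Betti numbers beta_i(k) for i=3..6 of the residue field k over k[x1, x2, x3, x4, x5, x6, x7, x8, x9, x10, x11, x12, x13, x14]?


Koszul resolution: beta_i(k)=C(n,i), n=14
C(14,3)=364, C(14,4)=1001, C(14,5)=2002, C(14,6)=3003
Sum=6370


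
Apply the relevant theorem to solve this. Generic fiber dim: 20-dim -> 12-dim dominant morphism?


dim(fiber)=dim(X)-dim(Y)=20-12=8


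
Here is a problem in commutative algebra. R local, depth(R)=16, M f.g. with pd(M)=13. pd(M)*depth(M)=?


pd+depth=16
depth=16-13=3
pd*depth=13*3=39


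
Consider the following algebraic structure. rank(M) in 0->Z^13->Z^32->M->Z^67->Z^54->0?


Alt sum=0:
(-1)^0*13 + (-1)^1*32 + (-1)^2*? + (-1)^3*67 + (-1)^4*54=0
rank(M)=32


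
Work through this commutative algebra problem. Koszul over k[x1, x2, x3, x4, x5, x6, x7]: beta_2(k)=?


C(n,i)=C(7,2)=21


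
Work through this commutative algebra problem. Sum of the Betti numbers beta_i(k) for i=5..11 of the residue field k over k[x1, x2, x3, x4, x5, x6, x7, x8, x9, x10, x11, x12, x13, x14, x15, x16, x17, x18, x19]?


Koszul resolution: beta_i(k)=C(n,i), n=19
C(19,5)=11628, C(19,6)=27132, C(19,7)=50388, C(19,8)=75582, C(19,9)=92378, C(19,10)=92378, C(19,11)=75582
Sum=425068


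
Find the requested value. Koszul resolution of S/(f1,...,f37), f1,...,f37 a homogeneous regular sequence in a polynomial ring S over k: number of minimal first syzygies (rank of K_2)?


Regular sequence => Koszul complex is the minimal free resolution.
Syz_1 minimally generated by Koszul relations f_i*e_j - f_j*e_i (i<j): mu(Syz_1) = beta_2 = C(m,2) = m(m-1)/2
m=37
37*36/2 = 666


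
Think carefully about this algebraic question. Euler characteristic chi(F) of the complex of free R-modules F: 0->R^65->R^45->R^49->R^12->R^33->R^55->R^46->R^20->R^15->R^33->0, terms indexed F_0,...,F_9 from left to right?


chi = sum (-1)^i * rank:
(-1)^0*65=65
(-1)^1*45=-45
(-1)^2*49=49
(-1)^3*12=-12
(-1)^4*33=33
(-1)^5*55=-55
(-1)^6*46=46
(-1)^7*20=-20
(-1)^8*15=15
(-1)^9*33=-33
chi=43


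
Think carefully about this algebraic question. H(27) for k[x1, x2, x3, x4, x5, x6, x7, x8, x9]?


C(d+n-1,n-1)=C(35,8)=23535820


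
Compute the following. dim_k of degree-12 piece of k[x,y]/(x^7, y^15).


k[x,y], I = (x^7, y^15), d = 12
Need i < 7 and d-i < 15.
Range: 0 <= i <= 6.
H(12) = 7


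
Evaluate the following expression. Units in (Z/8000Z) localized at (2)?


Local ring = Z/64Z.
phi(64) = 2^5*(2-1) = 32


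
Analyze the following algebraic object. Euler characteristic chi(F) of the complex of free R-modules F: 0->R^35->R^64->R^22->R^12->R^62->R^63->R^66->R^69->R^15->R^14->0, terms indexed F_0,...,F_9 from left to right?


chi = sum (-1)^i * rank:
(-1)^0*35=35
(-1)^1*64=-64
(-1)^2*22=22
(-1)^3*12=-12
(-1)^4*62=62
(-1)^5*63=-63
(-1)^6*66=66
(-1)^7*69=-69
(-1)^8*15=15
(-1)^9*14=-14
chi=-22


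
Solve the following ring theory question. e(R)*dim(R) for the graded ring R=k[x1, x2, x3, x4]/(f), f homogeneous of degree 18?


e(R)=deg(f)=18, dim(R)=4-1=3
e*dim=18*3=54


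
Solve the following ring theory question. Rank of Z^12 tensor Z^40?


rank(M(x)N) = rank(M)*rank(N)
12*40 = 480


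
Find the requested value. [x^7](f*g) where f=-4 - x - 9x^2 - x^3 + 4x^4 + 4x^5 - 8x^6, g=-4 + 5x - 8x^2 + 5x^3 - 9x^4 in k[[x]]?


[x^7] = sum a_i*b_j, i+j=7
  -1*-9=9
  4*5=20
  4*-8=-32
  -8*5=-40
Sum=-43


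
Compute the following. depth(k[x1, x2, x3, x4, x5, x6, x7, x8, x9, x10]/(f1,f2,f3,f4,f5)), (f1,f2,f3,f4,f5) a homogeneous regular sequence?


depth(R)=10
depth(R/I)=10-5=5


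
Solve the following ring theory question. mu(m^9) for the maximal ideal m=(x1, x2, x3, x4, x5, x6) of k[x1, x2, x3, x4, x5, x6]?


Graded Nakayama: mu(m^d) = dim_k (m^d/m^(d+1)) = #degree-9 monomials in 6 vars
C(n+d-1,d)=C(14,9)=2002


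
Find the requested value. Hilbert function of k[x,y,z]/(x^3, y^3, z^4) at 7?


Need i<3, j<3, k<4 with i+j+k=7.
For each i, j ranges over max(0,7-i-3)..min(2,7-i):
  i=0: j in [4,2] -> 0
  i=1: j in [3,2] -> 0
  i=2: j in [2,2] -> 1
H(7) = 0+0+1 = 1


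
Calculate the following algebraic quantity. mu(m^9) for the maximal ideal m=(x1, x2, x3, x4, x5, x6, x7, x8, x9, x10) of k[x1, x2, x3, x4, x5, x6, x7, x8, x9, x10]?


Graded Nakayama: mu(m^d) = dim_k (m^d/m^(d+1)) = #degree-9 monomials in 10 vars
C(n+d-1,d)=C(18,9)=48620


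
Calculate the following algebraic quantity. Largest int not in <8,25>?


gcd(8,25)=1 => F=ab-a-b=8*25-8-25=200-33=167


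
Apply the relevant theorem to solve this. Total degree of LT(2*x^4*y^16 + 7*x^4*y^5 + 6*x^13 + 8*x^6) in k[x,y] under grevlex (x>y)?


LT: 2*x^4*y^16
deg_x=4, deg_y=16
Total=4+16=20


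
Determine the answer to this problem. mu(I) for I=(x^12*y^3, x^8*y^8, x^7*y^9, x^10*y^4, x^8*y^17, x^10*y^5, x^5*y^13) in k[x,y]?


Remove redundant (divisible by others).
x^8*y^17 redundant.
x^10*y^5 redundant.
Min: x^12*y^3, x^10*y^4, x^8*y^8, x^7*y^9, x^5*y^13
Count=5


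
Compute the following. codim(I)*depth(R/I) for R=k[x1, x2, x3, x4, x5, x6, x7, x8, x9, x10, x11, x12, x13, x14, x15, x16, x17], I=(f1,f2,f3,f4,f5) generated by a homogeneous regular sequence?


codim=5, depth=dim(R/I)=17-5=12
Product=5*12=60


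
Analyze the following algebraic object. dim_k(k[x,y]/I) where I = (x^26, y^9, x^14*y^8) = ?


k[x,y]/I, I = (x^26, y^9, x^14*y^8)
Rect: 26x9=234. Corner: (26-14)x(9-8)=12.
dim = 234-12 = 222


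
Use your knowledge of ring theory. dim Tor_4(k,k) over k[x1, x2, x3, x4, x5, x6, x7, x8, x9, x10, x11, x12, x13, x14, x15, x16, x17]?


Koszul: C(n,i)=C(17,4)=2380


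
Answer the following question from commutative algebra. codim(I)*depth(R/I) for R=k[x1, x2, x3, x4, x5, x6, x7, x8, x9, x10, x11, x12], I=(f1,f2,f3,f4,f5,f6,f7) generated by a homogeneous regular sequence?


codim=7, depth=dim(R/I)=12-7=5
Product=7*5=35


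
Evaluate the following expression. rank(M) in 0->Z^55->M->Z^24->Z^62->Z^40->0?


Alt sum=0:
(-1)^0*55 + (-1)^1*? + (-1)^2*24 + (-1)^3*62 + (-1)^4*40=0
rank(M)=57


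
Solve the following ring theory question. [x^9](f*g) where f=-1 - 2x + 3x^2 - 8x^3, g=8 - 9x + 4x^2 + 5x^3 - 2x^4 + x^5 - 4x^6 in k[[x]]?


[x^9] = sum a_i*b_j, i+j=9
  -8*-4=32
Sum=32


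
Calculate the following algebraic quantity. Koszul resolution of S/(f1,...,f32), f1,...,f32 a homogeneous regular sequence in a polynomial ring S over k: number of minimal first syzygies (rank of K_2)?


Regular sequence => Koszul complex is the minimal free resolution.
Syz_1 minimally generated by Koszul relations f_i*e_j - f_j*e_i (i<j): mu(Syz_1) = beta_2 = C(m,2) = m(m-1)/2
m=32
32*31/2 = 496


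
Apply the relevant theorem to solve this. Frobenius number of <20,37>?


gcd(20,37)=1 => F=ab-a-b=20*37-20-37=740-57=683


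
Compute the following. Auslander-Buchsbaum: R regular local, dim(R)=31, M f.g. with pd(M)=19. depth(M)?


pd+depth=depth(R)=31
depth=31-19=12


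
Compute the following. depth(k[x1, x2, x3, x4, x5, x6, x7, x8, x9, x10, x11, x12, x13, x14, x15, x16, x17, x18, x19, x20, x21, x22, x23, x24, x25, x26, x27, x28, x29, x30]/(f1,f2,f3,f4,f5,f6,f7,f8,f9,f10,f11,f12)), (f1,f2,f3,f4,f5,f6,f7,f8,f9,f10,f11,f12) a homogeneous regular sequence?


depth(R)=30
depth(R/I)=30-12=18


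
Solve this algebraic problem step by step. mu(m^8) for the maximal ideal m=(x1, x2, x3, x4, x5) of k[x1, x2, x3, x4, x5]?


Graded Nakayama: mu(m^d) = dim_k (m^d/m^(d+1)) = #degree-8 monomials in 5 vars
C(n+d-1,d)=C(12,8)=495


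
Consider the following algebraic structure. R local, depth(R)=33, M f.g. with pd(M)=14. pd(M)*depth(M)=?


pd+depth=33
depth=33-14=19
pd*depth=14*19=266


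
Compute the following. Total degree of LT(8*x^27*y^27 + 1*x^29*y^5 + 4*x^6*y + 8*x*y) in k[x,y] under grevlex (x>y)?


LT: 8*x^27*y^27
deg_x=27, deg_y=27
Total=27+27=54


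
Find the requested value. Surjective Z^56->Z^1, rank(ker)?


rank(ker) = 56-1 = 55


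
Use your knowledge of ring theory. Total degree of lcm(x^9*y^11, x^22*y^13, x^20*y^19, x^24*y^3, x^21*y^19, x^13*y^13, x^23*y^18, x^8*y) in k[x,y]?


lcm = componentwise max:
x: max(9,22,20,24,21,13,23,8)=24
y: max(11,13,19,3,19,13,18,1)=19
Total=24+19=43
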